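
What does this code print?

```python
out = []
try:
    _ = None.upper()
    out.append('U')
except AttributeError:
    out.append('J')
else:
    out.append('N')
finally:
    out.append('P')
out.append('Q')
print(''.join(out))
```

Execution trace: 'J' (except AttributeError) → 'P' (finally) → 'Q' (after the try/except). Output: JPQ

Answer: JPQ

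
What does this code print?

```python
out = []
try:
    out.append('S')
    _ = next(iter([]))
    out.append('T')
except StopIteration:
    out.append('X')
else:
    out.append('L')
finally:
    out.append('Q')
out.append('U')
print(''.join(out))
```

Execution trace: 'S' (try body) → 'X' (except StopIteration) → 'Q' (finally) → 'U' (after the try/except). Output: SXQU

Answer: SXQU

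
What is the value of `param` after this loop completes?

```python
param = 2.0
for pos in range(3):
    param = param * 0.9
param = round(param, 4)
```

Exponential decay: 2.0 * 0.9^3
`param` takes the values: 2.0 → 1.8 → 1.62 → 1.458

Answer: 1.458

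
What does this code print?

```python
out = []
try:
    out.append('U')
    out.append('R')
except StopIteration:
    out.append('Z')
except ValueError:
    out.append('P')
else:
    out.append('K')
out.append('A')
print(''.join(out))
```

Execution trace: 'U' (try body) → 'R' (try body, no exception) → 'K' (else) → 'A' (after the try/except). Output: URKA

Answer: URKA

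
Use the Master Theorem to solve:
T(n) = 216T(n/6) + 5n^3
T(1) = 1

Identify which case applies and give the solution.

a=216, b=6, f(n)=5n^3. log_6(216) = 3. Since c=3 = 3, Case 2 applies: T(n) = Θ(n^log_b(a) · log n) = O(n^3 log n).

Answer: O(n^3 log n) - Case 2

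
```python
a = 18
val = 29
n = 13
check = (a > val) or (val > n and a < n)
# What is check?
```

Trace:
`a = 18` → a = 18
`val = 29` → val = 29
`n = 13` → n = 13
`check = (a > val) or (val > n and a < n)` → check = False
So check = False

Answer: False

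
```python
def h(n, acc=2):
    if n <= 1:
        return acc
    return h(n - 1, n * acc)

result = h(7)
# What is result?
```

Accumulator trace (n, acc): (7, 2) -> (6, 14) -> (5, 84) -> (4, 420) -> (3, 1680) -> (2, 5040) -> (1, 10080) -> return 10080

Answer: 10080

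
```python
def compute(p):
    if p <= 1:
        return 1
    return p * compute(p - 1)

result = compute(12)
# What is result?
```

compute(12) = 12 * 11 * 10 * 9 * 8 * 7 * 6 * 5 * 4 * 3 * 2 * 1 = 479001600

Answer: 479001600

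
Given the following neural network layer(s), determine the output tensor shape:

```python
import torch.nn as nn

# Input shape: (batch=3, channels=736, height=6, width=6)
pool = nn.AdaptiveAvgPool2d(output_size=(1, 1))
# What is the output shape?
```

Input: (3, 736, 6, 6) -> Output: (3, 736, 1, 1)

Answer: (3, 736, 1, 1)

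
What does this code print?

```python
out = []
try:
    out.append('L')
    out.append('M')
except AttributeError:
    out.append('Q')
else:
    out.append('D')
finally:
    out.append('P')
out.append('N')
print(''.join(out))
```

Execution trace: 'L' (try body) → 'M' (try body, no exception) → 'D' (else) → 'P' (finally) → 'N' (after the try/except). Output: LMDPN

Answer: LMDPN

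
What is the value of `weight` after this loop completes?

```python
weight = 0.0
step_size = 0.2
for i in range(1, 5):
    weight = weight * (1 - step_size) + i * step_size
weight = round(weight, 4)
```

Moving average with lr=0.2
`weight` takes the values: 0.0 → 0.2 → 0.56 → 1.048 → 1.6384

Answer: 1.6384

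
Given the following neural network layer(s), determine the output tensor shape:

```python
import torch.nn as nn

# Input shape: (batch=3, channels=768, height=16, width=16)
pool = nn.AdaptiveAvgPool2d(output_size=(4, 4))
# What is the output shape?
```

Input: (3, 768, 16, 16) -> Output: (3, 768, 4, 4)

Answer: (3, 768, 4, 4)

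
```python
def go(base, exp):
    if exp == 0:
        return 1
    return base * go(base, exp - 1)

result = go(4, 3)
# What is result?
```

go(4, 3) = 4 * 4 * 4 = 64

Answer: 64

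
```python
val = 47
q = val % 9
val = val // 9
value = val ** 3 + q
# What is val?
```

Trace:
`val = 47` → val = 47
`q = val % 9` → q = 2
`val = val // 9` → val = 5
`value = val ** 3 + q` → value = 127
So val = 5

Answer: 5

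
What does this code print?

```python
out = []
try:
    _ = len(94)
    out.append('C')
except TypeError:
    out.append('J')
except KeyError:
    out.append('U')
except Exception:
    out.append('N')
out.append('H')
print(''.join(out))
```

Execution trace: 'J' (except TypeError) → 'H' (after the try/except). Output: JH

Answer: JH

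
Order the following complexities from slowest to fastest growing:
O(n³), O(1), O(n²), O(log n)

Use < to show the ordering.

Ordered by growth rate: O(1) < O(log n) < O(n²) < O(n³)

Answer: O(1) < O(log n) < O(n²) < O(n³)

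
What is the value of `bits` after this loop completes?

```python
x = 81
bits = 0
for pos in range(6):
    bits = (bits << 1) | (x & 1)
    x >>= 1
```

Reverse lowest 6 bits of 81
`bits` takes the values: 0 → 1 → 2 → 4 → 8 → 17 → 34

Answer: 34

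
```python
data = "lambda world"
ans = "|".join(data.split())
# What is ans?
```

Trace:
`data = "lambda world"` → data = 'lambda world'
`ans = "|".join(data.split())` → ans = 'lambda|world'
So ans = 'lambda|world'

Answer: 'lambda|world'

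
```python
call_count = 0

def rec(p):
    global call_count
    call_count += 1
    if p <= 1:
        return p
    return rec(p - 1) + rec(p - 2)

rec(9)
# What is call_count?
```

Calls(p) = 1 + Calls(p-1) + Calls(p-2); Calls(0)=Calls(1)=1. For p=9 this gives 109.

Answer: 109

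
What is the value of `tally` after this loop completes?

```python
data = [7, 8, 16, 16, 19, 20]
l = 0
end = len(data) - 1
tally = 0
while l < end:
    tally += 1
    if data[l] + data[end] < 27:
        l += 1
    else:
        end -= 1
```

Steps to find pair summing to 27
`tally` takes the values: 0 → 1 → 2 → 3 → 4 → 5

Answer: 5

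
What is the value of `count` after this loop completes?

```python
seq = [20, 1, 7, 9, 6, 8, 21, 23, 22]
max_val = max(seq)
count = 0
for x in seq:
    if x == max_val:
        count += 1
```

Count of max value 23 in [20, 1, 7, 9, 6, 8, 21, 23, 22]
`count` takes the values: 0 → 1

Answer: 1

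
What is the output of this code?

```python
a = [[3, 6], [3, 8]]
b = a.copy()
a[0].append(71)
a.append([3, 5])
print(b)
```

Key concept: shallow copy with nested lists.
Step by step:
`a = [[3, 6], [3, 8]]` → a = [[3, 6], [3, 8]]
`b = a.copy()` → b = [[3, 6], [3, 8]]
`a[0].append(71)` → a = [[3, 6, 71], [3, 8]]; b = [[3, 6, 71], [3, 8]]
`a.append([3, 5])` → a = [[3, 6, 71], [3, 8], [3, 5]]
`print(b)` → prints [[3, 6, 71], [3, 8]]

Answer: [[3, 6, 71], [3, 8]]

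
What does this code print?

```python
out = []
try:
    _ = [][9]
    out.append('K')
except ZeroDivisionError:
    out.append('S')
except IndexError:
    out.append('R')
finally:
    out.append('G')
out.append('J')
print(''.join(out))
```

Execution trace: 'R' (except IndexError) → 'G' (finally) → 'J' (after the try/except). Output: RGJ

Answer: RGJ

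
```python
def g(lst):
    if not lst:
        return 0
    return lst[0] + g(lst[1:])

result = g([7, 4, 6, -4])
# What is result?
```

7 + 4 + 6 + (-4) + 0 = 13

Answer: 13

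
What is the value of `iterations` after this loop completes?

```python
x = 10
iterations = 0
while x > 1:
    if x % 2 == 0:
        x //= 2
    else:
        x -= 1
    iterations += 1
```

Steps to reduce 10 to 1
`iterations` takes the values: 0 → 1 → 2 → 3 → 4

Answer: 4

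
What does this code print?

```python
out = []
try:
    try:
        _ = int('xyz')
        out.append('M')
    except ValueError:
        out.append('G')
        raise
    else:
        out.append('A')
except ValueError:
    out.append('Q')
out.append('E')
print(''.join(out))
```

Execution trace: 'G' (except ValueError) → 'Q' (outer except ValueError) → 'E' (after the try/except). Output: GQE

Answer: GQE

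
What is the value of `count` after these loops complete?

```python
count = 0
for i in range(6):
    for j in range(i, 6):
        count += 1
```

Upper triangle: 6 + 5 + ... + 1
`count` takes the values: 0 → 1 → 2 → 3 → 4 → 5 → 6 → 7 → 8 → 9 → 10 → 11 → 12 → 13 → 14 → 15 → 16 → 17 → 18 → 19 → 20 → 21

Answer: 21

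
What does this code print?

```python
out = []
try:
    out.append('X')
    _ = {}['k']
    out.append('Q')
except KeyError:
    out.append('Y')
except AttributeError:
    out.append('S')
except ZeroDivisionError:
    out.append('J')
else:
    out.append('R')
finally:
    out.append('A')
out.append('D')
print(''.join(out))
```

Execution trace: 'X' (try body) → 'Y' (except KeyError) → 'A' (finally) → 'D' (after the try/except). Output: XYAD

Answer: XYAD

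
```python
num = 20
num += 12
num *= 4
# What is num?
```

Trace:
`num = 20` → num = 20
`num += 12` → num = 32
`num *= 4` → num = 128
So num = 128

Answer: 128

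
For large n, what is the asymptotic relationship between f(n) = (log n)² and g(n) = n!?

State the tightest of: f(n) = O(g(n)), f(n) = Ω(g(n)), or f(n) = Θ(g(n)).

(log n)² vs n!: f(n) = O(g(n)) but not Ω(g(n)) — n! grows strictly faster than (log n)².

Answer: f(n) = O(g(n)) but not Ω(g(n)) — n! grows strictly faster than (log n)².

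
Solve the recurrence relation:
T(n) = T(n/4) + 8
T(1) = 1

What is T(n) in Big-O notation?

Each step divides n by 4 and adds 8. After log_4(n) steps we reach T(1)=1. So T(n) = 8·log_4(n) + 1 = O(log n).

Answer: O(log n)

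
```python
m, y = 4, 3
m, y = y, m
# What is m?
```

Trace:
`m, y = 4, 3` → m = 4; y = 3
`m, y = y, m` → m = 3; y = 4
So m = 3

Answer: 3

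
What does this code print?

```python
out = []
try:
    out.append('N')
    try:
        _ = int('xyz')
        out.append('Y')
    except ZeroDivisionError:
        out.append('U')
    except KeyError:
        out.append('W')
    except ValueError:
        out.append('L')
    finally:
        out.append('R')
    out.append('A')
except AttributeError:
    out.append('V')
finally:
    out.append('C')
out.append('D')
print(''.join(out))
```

Execution trace: 'N' (try body) → 'L' (inner except ValueError) → 'R' (inner finally) → 'A' (try body, no exception) → 'C' (finally) → 'D' (after the try/except). Output: NLRACD

Answer: NLRACD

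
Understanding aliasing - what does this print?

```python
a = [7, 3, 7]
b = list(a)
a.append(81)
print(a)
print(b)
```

Key concept: list() constructor creates copy.
Step by step:
`a = [7, 3, 7]` → a = [7, 3, 7]
`b = list(a)` → b = [7, 3, 7]
`a.append(81)` → a = [7, 3, 7, 81]
`print(a)` → prints [7, 3, 7, 81]
`print(b)` → prints [7, 3, 7]

Answer:
[7, 3, 7, 81]
[7, 3, 7]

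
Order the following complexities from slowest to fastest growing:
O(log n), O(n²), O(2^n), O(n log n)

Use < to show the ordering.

Ordered by growth rate: O(log n) < O(n log n) < O(n²) < O(2^n)

Answer: O(log n) < O(n log n) < O(n²) < O(2^n)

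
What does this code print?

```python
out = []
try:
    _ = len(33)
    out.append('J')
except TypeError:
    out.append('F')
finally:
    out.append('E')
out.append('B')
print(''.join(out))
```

Execution trace: 'F' (except TypeError) → 'E' (finally) → 'B' (after the try/except). Output: FEB

Answer: FEB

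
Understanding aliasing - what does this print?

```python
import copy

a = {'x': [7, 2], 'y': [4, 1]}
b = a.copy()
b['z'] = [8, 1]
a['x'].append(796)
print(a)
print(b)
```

Key concept: shallow copy of dict with mutable values.
Step by step:
`a = {'x': [7, 2], 'y': [4, 1]}` → a = {'x': [7, 2], 'y': [4, 1]}
`b = a.copy()` → b = {'x': [7, 2], 'y': [4, 1]}
`b['z'] = [8, 1]` → b = {'x': [7, 2], 'y': [4, 1], 'z': [8, 1]}
`a['x'].append(796)` → a = {'x': [7, 2, 796], 'y': [4, 1]}; b = {'x': [7, 2, 796], 'y': [4, 1], 'z': [8, 1]}
`print(a)` → prints {'x': [7, 2, 796], 'y': [4, 1]}
`print(b)` → prints {'x': [7, 2, 796], 'y': [4, 1], 'z': [8, 1]}

Answer:
{'x': [7, 2, 796], 'y': [4, 1]}
{'x': [7, 2, 796], 'y': [4, 1], 'z': [8, 1]}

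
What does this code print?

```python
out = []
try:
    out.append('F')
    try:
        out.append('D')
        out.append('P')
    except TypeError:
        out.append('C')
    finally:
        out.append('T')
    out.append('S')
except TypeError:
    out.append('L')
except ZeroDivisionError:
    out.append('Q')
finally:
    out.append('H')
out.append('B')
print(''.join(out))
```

Execution trace: 'F' (try body) → 'D' (inner try body) → 'P' (inner try body, no exception) → 'T' (inner finally) → 'S' (try body, no exception) → 'H' (finally) → 'B' (after the try/except). Output: FDPTSHB

Answer: FDPTSHB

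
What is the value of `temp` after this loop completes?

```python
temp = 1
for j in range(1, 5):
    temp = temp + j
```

Start at 1, add 1 through 4
`temp` takes the values: 1 → 2 → 4 → 7 → 11

Answer: 11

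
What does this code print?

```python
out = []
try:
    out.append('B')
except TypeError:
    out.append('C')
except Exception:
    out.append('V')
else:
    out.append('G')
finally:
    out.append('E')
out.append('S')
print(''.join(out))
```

Execution trace: 'B' (try body, no exception) → 'G' (else) → 'E' (finally) → 'S' (after the try/except). Output: BGES

Answer: BGES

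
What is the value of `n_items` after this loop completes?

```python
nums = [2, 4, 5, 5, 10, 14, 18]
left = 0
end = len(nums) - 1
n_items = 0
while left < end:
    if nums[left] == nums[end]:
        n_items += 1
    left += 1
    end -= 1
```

Count matching pairs from ends
`n_items` takes the values: 0

Answer: 0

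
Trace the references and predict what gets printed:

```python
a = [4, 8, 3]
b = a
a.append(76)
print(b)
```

Key concept: basic list aliasing.
Step by step:
`a = [4, 8, 3]` → a = [4, 8, 3]
`b = a` → b = [4, 8, 3] (same object as a)
`a.append(76)` → a = [4, 8, 3, 76] (same object as b); b = [4, 8, 3, 76] (same object as a)
`print(b)` → prints [4, 8, 3, 76]

Answer: [4, 8, 3, 76]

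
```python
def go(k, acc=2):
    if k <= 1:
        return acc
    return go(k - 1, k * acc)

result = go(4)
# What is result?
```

Accumulator trace (n, acc): (4, 2) -> (3, 8) -> (2, 24) -> (1, 48) -> return 48

Answer: 48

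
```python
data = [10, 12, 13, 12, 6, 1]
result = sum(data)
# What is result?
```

Trace:
`data = [10, 12, 13, 12, 6, 1]` → data = [10, 12, 13, 12, 6, 1]
`result = sum(data)` → result = 54
So result = 54

Answer: 54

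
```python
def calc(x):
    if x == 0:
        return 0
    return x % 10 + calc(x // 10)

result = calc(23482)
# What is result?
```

Sum of digits of 23482: 2 + 8 + 4 + 3 + 2 = 19

Answer: 19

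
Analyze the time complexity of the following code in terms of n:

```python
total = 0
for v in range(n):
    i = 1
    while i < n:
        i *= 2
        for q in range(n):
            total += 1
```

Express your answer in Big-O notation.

Each loop level contributes: n × log n × n. Multiplying the contributions gives O(n^2 log n).

Answer: O(n^2 log n)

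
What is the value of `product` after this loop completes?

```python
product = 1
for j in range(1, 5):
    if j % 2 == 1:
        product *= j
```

Product of odd numbers 1 to 4
`product` takes the values: 1 → 3

Answer: 3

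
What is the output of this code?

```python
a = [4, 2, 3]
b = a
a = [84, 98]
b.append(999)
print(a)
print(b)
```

Key concept: rebinding vs mutation: a is rebound to a new list, b still points at the original.
Step by step:
`a = [4, 2, 3]` → a = [4, 2, 3]
`b = a` → b = [4, 2, 3] (same object as a)
`a = [84, 98]` → a = [84, 98]
`b.append(999)` → b = [4, 2, 3, 999]
`print(a)` → prints [84, 98]
`print(b)` → prints [4, 2, 3, 999]

Answer:
[84, 98]
[4, 2, 3, 999]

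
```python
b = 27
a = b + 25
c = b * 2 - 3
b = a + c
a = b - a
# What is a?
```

Trace:
`b = 27` → b = 27
`a = b + 25` → a = 52
`c = b * 2 - 3` → c = 51
`b = a + c` → b = 103
`a = b - a` → a = 51
So a = 51

Answer: 51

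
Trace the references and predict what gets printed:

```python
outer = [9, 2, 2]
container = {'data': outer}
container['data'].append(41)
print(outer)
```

Key concept: dict holds reference to list.
Step by step:
`outer = [9, 2, 2]` → outer = [9, 2, 2]
`container = {'data': outer}` → container = {'data': [9, 2, 2]}
`container['data'].append(41)` → outer = [9, 2, 2, 41]; container = {'data': [9, 2, 2, 41]}
`print(outer)` → prints [9, 2, 2, 41]

Answer: [9, 2, 2, 41]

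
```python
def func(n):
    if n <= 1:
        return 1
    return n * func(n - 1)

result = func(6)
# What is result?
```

func(6) = 6 * 5 * 4 * 3 * 2 * 1 = 720

Answer: 720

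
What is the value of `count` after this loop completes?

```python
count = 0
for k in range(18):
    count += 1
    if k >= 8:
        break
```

Loop breaks when k reaches 8, count is 9
`count` takes the values: 0 → 1 → 2 → 3 → 4 → 5 → 6 → 7 → 8 → 9

Answer: 9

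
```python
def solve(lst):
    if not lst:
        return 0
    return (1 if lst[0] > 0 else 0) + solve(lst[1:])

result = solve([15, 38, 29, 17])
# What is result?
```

Count of positive elements in [15, 38, 29, 17] = 4

Answer: 4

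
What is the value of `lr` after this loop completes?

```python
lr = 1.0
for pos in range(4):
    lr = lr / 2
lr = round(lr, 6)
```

Halving LR 4 times: 1 / 2^4
`lr` takes the values: 1.0 → 0.5 → 0.25 → 0.125 → 0.0625

Answer: 0.0625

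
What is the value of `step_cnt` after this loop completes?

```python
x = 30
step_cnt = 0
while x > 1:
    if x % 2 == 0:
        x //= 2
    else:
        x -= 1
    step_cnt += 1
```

Steps to reduce 30 to 1
`step_cnt` takes the values: 0 → 1 → 2 → 3 → 4 → 5 → 6 → 7

Answer: 7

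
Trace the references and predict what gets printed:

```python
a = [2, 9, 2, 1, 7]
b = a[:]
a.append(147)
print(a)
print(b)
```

Key concept: slice [:] creates copy.
Step by step:
`a = [2, 9, 2, 1, 7]` → a = [2, 9, 2, 1, 7]
`b = a[:]` → b = [2, 9, 2, 1, 7]
`a.append(147)` → a = [2, 9, 2, 1, 7, 147]
`print(a)` → prints [2, 9, 2, 1, 7, 147]
`print(b)` → prints [2, 9, 2, 1, 7]

Answer:
[2, 9, 2, 1, 7, 147]
[2, 9, 2, 1, 7]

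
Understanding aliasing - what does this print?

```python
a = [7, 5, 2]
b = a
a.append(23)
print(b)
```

Key concept: basic list aliasing.
Step by step:
`a = [7, 5, 2]` → a = [7, 5, 2]
`b = a` → b = [7, 5, 2] (same object as a)
`a.append(23)` → a = [7, 5, 2, 23] (same object as b); b = [7, 5, 2, 23] (same object as a)
`print(b)` → prints [7, 5, 2, 23]

Answer: [7, 5, 2, 23]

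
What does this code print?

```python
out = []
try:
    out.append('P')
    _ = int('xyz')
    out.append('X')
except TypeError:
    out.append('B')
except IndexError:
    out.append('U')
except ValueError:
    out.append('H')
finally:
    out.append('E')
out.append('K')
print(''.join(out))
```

Execution trace: 'P' (try body) → 'H' (except ValueError) → 'E' (finally) → 'K' (after the try/except). Output: PHEK

Answer: PHEK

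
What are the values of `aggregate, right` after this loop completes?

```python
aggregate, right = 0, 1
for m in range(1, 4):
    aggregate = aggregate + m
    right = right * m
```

Sum and factorial of 1 to 3
`aggregate, right` takes the values: (0, 1) → (1, 1) → (3, 1) → (3, 2) → (6, 2) → (6, 6)

Answer: 6, 6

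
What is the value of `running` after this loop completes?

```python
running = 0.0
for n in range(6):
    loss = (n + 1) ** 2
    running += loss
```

Sum of squared losses 1² + 2² + ... + 6²
`running` takes the values: 0.0 → 1.0 → 5.0 → 14.0 → 30.0 → 55.0 → 91.0

Answer: 91.0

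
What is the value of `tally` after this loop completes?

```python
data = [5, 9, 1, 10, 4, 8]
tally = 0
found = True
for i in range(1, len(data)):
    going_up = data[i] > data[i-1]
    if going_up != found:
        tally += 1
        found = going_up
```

Count direction changes in [5, 9, 1, 10, 4, 8]
`tally` takes the values: 0 → 1 → 2 → 3 → 4

Answer: 4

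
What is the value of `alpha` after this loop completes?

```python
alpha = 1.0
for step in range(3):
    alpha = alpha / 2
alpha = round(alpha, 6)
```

Halving LR 3 times: 1 / 2^3
`alpha` takes the values: 1.0 → 0.5 → 0.25 → 0.125

Answer: 0.125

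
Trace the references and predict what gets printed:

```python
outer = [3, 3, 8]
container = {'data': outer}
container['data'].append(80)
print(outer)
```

Key concept: dict holds reference to list.
Step by step:
`outer = [3, 3, 8]` → outer = [3, 3, 8]
`container = {'data': outer}` → container = {'data': [3, 3, 8]}
`container['data'].append(80)` → outer = [3, 3, 8, 80]; container = {'data': [3, 3, 8, 80]}
`print(outer)` → prints [3, 3, 8, 80]

Answer: [3, 3, 8, 80]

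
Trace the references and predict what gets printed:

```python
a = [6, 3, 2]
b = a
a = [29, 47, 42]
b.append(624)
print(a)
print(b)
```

Key concept: rebinding vs mutation: a is rebound to a new list, b still points at the original.
Step by step:
`a = [6, 3, 2]` → a = [6, 3, 2]
`b = a` → b = [6, 3, 2] (same object as a)
`a = [29, 47, 42]` → a = [29, 47, 42]
`b.append(624)` → b = [6, 3, 2, 624]
`print(a)` → prints [29, 47, 42]
`print(b)` → prints [6, 3, 2, 624]

Answer:
[29, 47, 42]
[6, 3, 2, 624]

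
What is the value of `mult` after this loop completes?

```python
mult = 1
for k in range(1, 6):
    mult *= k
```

5! = 120
`mult` takes the values: 1 → 2 → 6 → 24 → 120

Answer: 120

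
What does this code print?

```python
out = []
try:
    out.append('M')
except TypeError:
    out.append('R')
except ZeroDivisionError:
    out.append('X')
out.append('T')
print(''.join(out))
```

Execution trace: 'M' (try body, no exception) → 'T' (after the try/except). Output: MT

Answer: MT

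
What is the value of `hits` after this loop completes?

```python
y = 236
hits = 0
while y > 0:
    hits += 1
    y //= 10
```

Count digits by repeated division by 10
`hits` takes the values: 0 → 1 → 2 → 3

Answer: 3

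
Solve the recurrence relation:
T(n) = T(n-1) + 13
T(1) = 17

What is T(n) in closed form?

Unrolling: T(n) = T(1) + 13·(n-1) = 17 + 13(n-1) = 13n + 4.

Answer: T(n) = 13n + 4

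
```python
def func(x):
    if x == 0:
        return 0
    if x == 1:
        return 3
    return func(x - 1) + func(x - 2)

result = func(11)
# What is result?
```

Build up from base cases: func(0)=0, func(1)=3, func(2)=3, func(3)=6, func(4)=9, func(5)=15, func(6)=24, ..., func(11)=267

Answer: 267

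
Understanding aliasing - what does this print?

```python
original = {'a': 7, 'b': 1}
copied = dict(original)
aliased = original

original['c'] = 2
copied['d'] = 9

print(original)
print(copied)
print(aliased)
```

Key concept: dict() creates copy, assignment creates alias.
Step by step:
`original = {'a': 7, 'b': 1}` → original = {'a': 7, 'b': 1}
`copied = dict(original)` → copied = {'a': 7, 'b': 1}
`aliased = original` → aliased = {'a': 7, 'b': 1} (same object as original)
`original['c'] = 2` → original = {'a': 7, 'b': 1, 'c': 2} (same object as aliased); aliased = {'a': 7, 'b': 1, 'c': 2} (same object as original)
`copied['d'] = 9` → copied = {'a': 7, 'b': 1, 'd': 9}
`print(original)` → prints {'a': 7, 'b': 1, 'c': 2}
`print(copied)` → prints {'a': 7, 'b': 1, 'd': 9}
`print(aliased)` → prints {'a': 7, 'b': 1, 'c': 2}

Answer:
{'a': 7, 'b': 1, 'c': 2}
{'a': 7, 'b': 1, 'd': 9}
{'a': 7, 'b': 1, 'c': 2}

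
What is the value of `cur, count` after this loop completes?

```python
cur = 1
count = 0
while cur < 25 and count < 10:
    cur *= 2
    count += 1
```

Double until >= 25 or 10 iterations
`cur, count` takes the values: (1, 0) → (2, 0) → (2, 1) → (4, 1) → (4, 2) → (8, 2) → (8, 3) → (16, 3) → (16, 4) → (32, 4) → (32, 5)

Answer: 32, 5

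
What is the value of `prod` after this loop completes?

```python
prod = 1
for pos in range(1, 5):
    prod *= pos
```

4! = 24
`prod` takes the values: 1 → 2 → 6 → 24

Answer: 24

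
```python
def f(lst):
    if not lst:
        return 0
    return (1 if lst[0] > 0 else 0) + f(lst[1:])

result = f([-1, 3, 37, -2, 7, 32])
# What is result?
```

Count of positive elements in [-1, 3, 37, -2, 7, 32] = 4

Answer: 4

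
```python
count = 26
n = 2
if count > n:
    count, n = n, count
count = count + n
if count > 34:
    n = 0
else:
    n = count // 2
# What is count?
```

Trace:
`count = 26` → count = 26
`n = 2` → n = 2
`if count > n: ...` → count > n is True → count = 2; n = 26
`count = count + n` → count = 28
`if count > 34: ...` → count > 34 is False, take else branch → n = 14
So count = 28

Answer: 28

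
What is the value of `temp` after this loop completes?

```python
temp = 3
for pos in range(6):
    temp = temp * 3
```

Multiply by 3, 6 times: 3 * 3^6 = 2187
`temp` takes the values: 3 → 9 → 27 → 81 → 243 → 729 → 2187

Answer: 2187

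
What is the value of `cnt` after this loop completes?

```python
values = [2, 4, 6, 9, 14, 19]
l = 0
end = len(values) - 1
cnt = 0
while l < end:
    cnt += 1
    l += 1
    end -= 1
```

Iterations until pointers meet (list length 6)
`cnt` takes the values: 0 → 1 → 2 → 3

Answer: 3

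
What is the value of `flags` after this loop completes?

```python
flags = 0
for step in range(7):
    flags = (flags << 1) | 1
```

Build 7 consecutive 1-bits: 0b1111111
`flags` takes the values: 0 → 1 → 3 → 7 → 15 → 31 → 63 → 127

Answer: 127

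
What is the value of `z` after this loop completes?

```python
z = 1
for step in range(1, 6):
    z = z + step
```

Start at 1, add 1 through 5
`z` takes the values: 1 → 2 → 4 → 7 → 11 → 16

Answer: 16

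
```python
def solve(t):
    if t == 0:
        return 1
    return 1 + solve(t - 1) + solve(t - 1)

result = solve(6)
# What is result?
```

solve(t) = 1 + 2·solve(t-1), solve(0)=1. Closed form: (1+1)·2^6 - 1 = 127.

Answer: 127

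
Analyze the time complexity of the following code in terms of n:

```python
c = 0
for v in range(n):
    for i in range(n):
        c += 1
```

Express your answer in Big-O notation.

Each loop level contributes: n × n. Multiplying the contributions gives O(n^2).

Answer: O(n^2)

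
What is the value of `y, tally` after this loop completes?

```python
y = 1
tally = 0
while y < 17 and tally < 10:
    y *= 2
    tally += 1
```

Double until >= 17 or 10 iterations
`y, tally` takes the values: (1, 0) → (2, 0) → (2, 1) → (4, 1) → (4, 2) → (8, 2) → (8, 3) → (16, 3) → (16, 4) → (32, 4) → (32, 5)

Answer: 32, 5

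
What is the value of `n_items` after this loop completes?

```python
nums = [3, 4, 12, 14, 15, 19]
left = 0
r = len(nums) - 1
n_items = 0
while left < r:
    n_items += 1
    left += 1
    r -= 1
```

Iterations until pointers meet (list length 6)
`n_items` takes the values: 0 → 1 → 2 → 3

Answer: 3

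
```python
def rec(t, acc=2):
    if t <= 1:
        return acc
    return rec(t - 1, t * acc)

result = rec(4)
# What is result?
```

Accumulator trace (n, acc): (4, 2) -> (3, 8) -> (2, 24) -> (1, 48) -> return 48

Answer: 48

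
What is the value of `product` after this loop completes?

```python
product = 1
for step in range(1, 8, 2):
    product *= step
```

Product of 1, 3, 5, ... up to 7
`product` takes the values: 1 → 3 → 15 → 105

Answer: 105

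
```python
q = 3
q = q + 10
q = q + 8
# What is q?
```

Trace:
`q = 3` → q = 3
`q = q + 10` → q = 13
`q = q + 8` → q = 21
So q = 21

Answer: 21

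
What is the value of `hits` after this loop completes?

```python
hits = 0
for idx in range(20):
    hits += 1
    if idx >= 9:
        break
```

Loop breaks when idx reaches 9, hits is 10
`hits` takes the values: 0 → 1 → 2 → 3 → 4 → 5 → 6 → 7 → 8 → 9 → 10

Answer: 10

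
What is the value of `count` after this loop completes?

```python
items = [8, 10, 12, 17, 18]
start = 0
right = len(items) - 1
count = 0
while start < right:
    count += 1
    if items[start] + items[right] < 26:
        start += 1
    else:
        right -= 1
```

Steps to find pair summing to 26
`count` takes the values: 0 → 1 → 2 → 3 → 4

Answer: 4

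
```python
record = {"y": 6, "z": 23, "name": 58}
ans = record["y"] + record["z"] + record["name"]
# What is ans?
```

Trace:
`record = {"y": 6, "z": 23, "name": 58}` → record = {'y': 6, 'z': 23, 'name': 58}
`ans = record["y"] + record["z"] + record["name"]` → ans = 87
So ans = 87

Answer: 87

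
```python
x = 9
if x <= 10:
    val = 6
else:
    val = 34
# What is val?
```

Trace:
`x = 9` → x = 9
`if x <= 10: ...` → x <= 10 is True → val = 6
So val = 6

Answer: 6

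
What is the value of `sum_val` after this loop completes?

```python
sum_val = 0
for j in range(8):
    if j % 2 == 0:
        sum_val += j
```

Sum of even numbers 0 to 7
`sum_val` takes the values: 0 → 2 → 6 → 12

Answer: 12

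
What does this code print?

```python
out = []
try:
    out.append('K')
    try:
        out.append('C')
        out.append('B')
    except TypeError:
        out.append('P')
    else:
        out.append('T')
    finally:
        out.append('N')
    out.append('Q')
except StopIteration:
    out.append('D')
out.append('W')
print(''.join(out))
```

Execution trace: 'K' (try body) → 'C' (inner try body) → 'B' (inner try body, no exception) → 'T' (inner else) → 'N' (inner finally) → 'Q' (try body, no exception) → 'W' (after the try/except). Output: KCBTNQW

Answer: KCBTNQW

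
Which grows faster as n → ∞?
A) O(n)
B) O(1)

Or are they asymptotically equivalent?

O(n) vs O(1): Higher order terms dominate.

Answer: A) O(n) grows faster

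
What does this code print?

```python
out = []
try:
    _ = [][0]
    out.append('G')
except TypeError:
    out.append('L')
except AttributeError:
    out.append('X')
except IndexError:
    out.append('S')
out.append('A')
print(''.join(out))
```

Execution trace: 'S' (except IndexError) → 'A' (after the try/except). Output: SA

Answer: SA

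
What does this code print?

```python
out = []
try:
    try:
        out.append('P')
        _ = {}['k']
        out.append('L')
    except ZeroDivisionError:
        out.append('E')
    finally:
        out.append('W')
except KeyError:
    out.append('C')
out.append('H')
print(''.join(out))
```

Execution trace: 'P' (try body) → 'W' (finally) → 'C' (outer except KeyError) → 'H' (after the try/except). Output: PWCH

Answer: PWCH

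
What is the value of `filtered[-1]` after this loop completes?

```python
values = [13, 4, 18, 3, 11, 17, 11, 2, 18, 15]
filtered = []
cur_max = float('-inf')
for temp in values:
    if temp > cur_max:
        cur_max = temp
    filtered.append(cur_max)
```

Running max ends at 18
`filtered` takes the values: [] → [13] → [13, 13] → [13, 13, 18] → [13, 13, 18, 18] → [13, 13, 18, 18, 18] → [13, 13, 18, 18, 18, 18] → [13, 13, 18, 18, 18, 18, 18] → [13, 13, 18, 18, 18, 18, 18, 18] → [13, 13, 18, 18, 18, 18, 18, 18, 18] → [13, 13, 18, 18, 18, 18, 18, 18, 18, 18]
So `filtered[-1]` = 18

Answer: 18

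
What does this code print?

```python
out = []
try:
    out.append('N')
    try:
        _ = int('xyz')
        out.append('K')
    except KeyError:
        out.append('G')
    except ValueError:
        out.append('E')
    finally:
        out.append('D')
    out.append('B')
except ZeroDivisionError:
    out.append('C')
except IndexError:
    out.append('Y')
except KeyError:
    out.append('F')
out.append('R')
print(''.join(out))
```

Execution trace: 'N' (try body) → 'E' (inner except ValueError) → 'D' (inner finally) → 'B' (try body, no exception) → 'R' (after the try/except). Output: NEDBR

Answer: NEDBR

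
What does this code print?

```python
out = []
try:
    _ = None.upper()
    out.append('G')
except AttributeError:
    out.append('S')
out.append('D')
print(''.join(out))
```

Execution trace: 'S' (except AttributeError) → 'D' (after the try/except). Output: SD

Answer: SD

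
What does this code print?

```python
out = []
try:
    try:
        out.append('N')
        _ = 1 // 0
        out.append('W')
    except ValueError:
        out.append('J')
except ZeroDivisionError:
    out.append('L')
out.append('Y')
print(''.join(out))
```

Execution trace: 'N' (try body) → 'L' (outer except ZeroDivisionError) → 'Y' (after the try/except). Output: NLY

Answer: NLY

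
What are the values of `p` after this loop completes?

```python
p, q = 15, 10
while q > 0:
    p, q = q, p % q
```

GCD of 15 and 10
`p` takes the values: 15 → 10 → 5

Answer: 5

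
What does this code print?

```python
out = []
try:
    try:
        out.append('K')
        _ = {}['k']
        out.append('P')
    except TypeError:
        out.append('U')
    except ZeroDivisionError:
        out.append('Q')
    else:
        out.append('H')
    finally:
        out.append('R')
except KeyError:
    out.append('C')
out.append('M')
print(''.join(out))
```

Execution trace: 'K' (try body) → 'R' (finally) → 'C' (outer except KeyError) → 'M' (after the try/except). Output: KRCM

Answer: KRCM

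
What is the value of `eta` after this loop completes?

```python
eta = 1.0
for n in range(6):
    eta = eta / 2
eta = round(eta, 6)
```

Halving LR 6 times: 1 / 2^6
`eta` takes the values: 1.0 → 0.5 → 0.25 → 0.125 → 0.0625 → 0.03125 → 0.015625

Answer: 0.015625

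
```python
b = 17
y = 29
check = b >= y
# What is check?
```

Trace:
`b = 17` → b = 17
`y = 29` → y = 29
`check = b >= y` → check = False
So check = False

Answer: False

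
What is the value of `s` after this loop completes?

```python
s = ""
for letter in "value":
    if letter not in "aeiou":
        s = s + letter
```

Remove vowels from 'value'
`s` takes the values: "" → "v" → "vl"

Answer: "vl"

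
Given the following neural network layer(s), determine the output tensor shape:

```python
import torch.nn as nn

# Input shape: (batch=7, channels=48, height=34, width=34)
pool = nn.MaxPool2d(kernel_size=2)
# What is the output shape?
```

Input: (7, 48, 34, 34) -> Output: (7, 48, 17, 17)

Answer: (7, 48, 17, 17)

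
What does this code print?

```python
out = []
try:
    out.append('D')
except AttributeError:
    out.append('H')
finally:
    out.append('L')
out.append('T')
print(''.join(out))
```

Execution trace: 'D' (try body, no exception) → 'L' (finally) → 'T' (after the try/except). Output: DLT

Answer: DLT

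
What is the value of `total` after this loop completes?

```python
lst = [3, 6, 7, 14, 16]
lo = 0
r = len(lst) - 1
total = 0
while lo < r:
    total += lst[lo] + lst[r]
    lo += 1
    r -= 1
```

Sum of pairs from ends
`total` takes the values: 0 → 19 → 39

Answer: 39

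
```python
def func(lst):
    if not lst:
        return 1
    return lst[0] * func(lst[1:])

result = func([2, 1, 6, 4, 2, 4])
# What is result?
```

Product over [2, 1, 6, 4, 2, 4] = 2 * 1 * 6 * 4 * 2 * 4 = 384

Answer: 384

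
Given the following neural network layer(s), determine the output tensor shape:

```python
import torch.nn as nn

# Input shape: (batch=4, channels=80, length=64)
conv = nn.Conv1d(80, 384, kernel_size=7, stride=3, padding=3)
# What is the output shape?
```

Input: (4, 80, 64) -> Output: (4, 384, 22)

Answer: (4, 384, 22)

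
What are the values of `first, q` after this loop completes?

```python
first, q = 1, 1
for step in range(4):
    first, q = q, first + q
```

Fibonacci: after 4 iterations
`first, q` takes the values: (1, 1) → (1, 2) → (2, 3) → (3, 5) → (5, 8)

Answer: 5, 8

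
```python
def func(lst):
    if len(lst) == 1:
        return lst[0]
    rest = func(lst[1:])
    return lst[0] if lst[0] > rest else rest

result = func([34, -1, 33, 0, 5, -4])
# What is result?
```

Recursive max over [34, -1, 33, 0, 5, -4] = 34

Answer: 34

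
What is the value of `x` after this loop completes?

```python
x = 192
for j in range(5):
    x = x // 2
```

Halve 5 times: 192 // 2^5 = 6
`x` takes the values: 192 → 96 → 48 → 24 → 12 → 6

Answer: 6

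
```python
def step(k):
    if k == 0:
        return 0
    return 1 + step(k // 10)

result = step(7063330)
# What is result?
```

Count of digits of 7063330: 7

Answer: 7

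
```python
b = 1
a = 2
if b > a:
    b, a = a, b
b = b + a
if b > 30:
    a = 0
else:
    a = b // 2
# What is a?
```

Trace:
`b = 1` → b = 1
`a = 2` → a = 2
`if b > a: ...` → b > a is False → no variable changes
`b = b + a` → b = 3
`if b > 30: ...` → b > 30 is False, take else branch → a = 1
So a = 1

Answer: 1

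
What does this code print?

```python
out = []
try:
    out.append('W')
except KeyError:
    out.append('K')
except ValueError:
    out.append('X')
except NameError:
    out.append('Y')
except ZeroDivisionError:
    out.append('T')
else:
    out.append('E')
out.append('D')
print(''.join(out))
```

Execution trace: 'W' (try body, no exception) → 'E' (else) → 'D' (after the try/except). Output: WED

Answer: WED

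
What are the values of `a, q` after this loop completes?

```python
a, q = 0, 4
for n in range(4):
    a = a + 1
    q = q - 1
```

a goes 0→4, q goes 4→0
`a, q` takes the values: (0, 4) → (1, 4) → (1, 3) → (2, 3) → (2, 2) → (3, 2) → (3, 1) → (4, 1) → (4, 0)

Answer: 4, 0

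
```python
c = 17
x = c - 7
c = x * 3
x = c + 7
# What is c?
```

Trace:
`c = 17` → c = 17
`x = c - 7` → x = 10
`c = x * 3` → c = 30
`x = c + 7` → x = 37
So c = 30

Answer: 30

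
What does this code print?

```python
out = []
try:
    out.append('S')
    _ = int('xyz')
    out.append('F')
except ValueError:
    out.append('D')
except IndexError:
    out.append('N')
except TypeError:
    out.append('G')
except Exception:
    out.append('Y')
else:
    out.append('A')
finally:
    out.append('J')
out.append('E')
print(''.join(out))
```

Execution trace: 'S' (try body) → 'D' (except ValueError) → 'J' (finally) → 'E' (after the try/except). Output: SDJE

Answer: SDJE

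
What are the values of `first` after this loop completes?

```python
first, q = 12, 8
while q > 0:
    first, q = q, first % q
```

GCD of 12 and 8
`first` takes the values: 12 → 8 → 4

Answer: 4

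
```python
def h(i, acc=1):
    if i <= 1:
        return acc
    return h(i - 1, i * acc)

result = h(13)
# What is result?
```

Accumulator trace (n, acc): (13, 1) -> (12, 13) -> (11, 156) -> (10, 1716) -> (9, 17160) -> (8, 154440) -> (7, 1235520) -> (6, 8648640) -> (5, 51891840) -> (4, 259459200) -> (3, 1037836800) -> (2, 3113510400) -> (1, 6227020800) -> return 6227020800

Answer: 6227020800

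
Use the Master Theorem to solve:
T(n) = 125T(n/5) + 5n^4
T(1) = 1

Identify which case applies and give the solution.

a=125, b=5, f(n)=5n^4. log_5(125) = 3. Since c=4 > 3 and the regularity condition holds (125(n/5)^4 = (125/5^4)n^4 with 125/5^4 < 1), Case 3 applies: T(n) = Θ(f(n)) = O(n^4).

Answer: O(n^4) - Case 3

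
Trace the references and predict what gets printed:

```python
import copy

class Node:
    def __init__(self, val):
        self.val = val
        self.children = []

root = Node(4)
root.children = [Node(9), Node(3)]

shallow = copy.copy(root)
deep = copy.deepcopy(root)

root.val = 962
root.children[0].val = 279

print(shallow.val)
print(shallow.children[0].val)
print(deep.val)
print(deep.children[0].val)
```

Key concept: deep copy with custom objects.
Step by step:
`root = Node(4)` → root = Node(val=4, children=[])
`root.children = [Node(9), Node(3)]` → root = Node(val=4, children=[Node(val=9, children=[]), Node(val=3, children=[])])
`shallow = copy.copy(root)` → shallow = Node(val=4, children=[Node(val=9, children=[]), Node(val=3, children=[])])
`deep = copy.deepcopy(root)` → deep = Node(val=4, children=[Node(val=9, children=[]), Node(val=3, children=[])])
`root.val = 962` → root = Node(val=962, children=[Node(val=9, children=[]), Node(val=3, children=[])])
`root.children[0].val = 279` → root = Node(val=962, children=[Node(val=279, children=[]), Node(val=3, children=[])]); shallow = Node(val=4, children=[Node(val=279, children=[]), Node(val=3, children=[])])
`print(shallow.val)` → prints 4
`print(shallow.children[0].val)` → prints 279
`print(deep.val)` → prints 4
`print(deep.children[0].val)` → prints 9

Answer:
4
279
4
9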